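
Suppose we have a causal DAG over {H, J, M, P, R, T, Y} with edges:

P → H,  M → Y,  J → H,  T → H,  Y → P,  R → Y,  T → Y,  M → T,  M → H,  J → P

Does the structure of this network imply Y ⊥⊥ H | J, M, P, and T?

We examine all 6 paths between Y and H:
Path 1: Y ← M → T → H
  M is a fork here and M is conditioned on, so the path is blocked at M.
Path 2: Y ← M → H
  M is a fork here and M is conditioned on, so the path is blocked at M.
Path 3: Y → P ← J → H
  J is a fork here and J is conditioned on, so the path is blocked at J.
Path 4: Y → P → H
  P is a chain here and P is conditioned on, so the path is blocked at P.
Path 5: Y ← T ← M → H
  T is a chain here and T is conditioned on, so the path is blocked at T.
Path 6: Y ← T → H
  T is a fork here and T is conditioned on, so the path is blocked at T.
All paths are blocked; Y ⊥ H | {J, M, P, T} holds.

Yes — Y and H are d-separated given {J, M, P, T}.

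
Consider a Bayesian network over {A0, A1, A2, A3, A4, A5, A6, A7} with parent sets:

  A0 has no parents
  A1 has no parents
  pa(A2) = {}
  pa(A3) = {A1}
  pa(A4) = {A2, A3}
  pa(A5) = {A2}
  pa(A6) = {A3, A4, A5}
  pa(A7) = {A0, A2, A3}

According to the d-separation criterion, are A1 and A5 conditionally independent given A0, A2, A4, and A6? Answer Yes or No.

No

We examine all 6 paths between A1 and A5:
  1. A1 → A3 → A6 ← A5 — A3:chain[open]; A6:collider[open] ⇒ active
  2. A1 → A3 → A6 ← A4 ← A2 → A5 — A3:chain[open]; A6:collider[open]; A4:chain[blocks]; A2:fork[blocks] ⇒ blocked
  3. A1 → A3 → A7 ← A2 → A5 — A3:chain[open]; A7:collider[blocks]; A2:fork[blocks] ⇒ blocked
  4. A1 → A3 → A7 ← A2 → A4 → A6 ← A5 — A3:chain[open]; A7:collider[blocks]; A2:fork[blocks]; A4:chain[blocks]; A6:collider[open] ⇒ blocked
  5. A1 → A3 → A4 → A6 ← A5 — A3:chain[open]; A4:chain[blocks]; A6:collider[open] ⇒ blocked
  6. A1 → A3 → A4 ← A2 → A5 — A3:chain[open]; A4:collider[open]; A2:fork[blocks] ⇒ blocked
Because an active path exists, A1 and A5 are not d-separated.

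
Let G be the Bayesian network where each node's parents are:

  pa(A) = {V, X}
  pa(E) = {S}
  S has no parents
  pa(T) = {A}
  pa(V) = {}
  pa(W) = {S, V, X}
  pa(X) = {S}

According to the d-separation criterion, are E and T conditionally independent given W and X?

We examine all 4 paths between E and T:
  1. E ← S → X → A → T — S:fork[open]; X:chain[blocks]; A:chain[open] ⇒ blocked
  2. E ← S → X → W ← V → A → T — S:fork[open]; X:chain[blocks]; W:collider[open]; V:fork[open]; A:chain[open] ⇒ blocked
  3. E ← S → W ← X → A → T — S:fork[open]; W:collider[open]; X:fork[blocks]; A:chain[open] ⇒ blocked
  4. E ← S → W ← V → A → T — S:fork[open]; W:collider[open]; V:fork[open]; A:chain[open] ⇒ active
Because an active path exists, E and T are not d-separated.

No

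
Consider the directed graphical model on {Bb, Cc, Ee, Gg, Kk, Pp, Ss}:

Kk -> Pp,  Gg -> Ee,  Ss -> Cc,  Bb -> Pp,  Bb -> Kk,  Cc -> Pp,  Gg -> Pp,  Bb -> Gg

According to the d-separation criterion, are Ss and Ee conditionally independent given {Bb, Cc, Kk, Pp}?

Yes

Enumerating the 3 paths from Ss to Ee and testing each for blocking by {Bb, Cc, Kk, Pp}:
Path 1: Ss → Cc → Pp ← Bb → Gg → Ee
  Cc is a chain here and Cc is conditioned on, so the path is blocked at Cc.
Path 2: Ss → Cc → Pp ← Kk ← Bb → Gg → Ee
  Cc is a chain here and Cc is conditioned on, so the path is blocked at Cc.
Path 3: Ss → Cc → Pp ← Gg → Ee
  Cc is a chain here and Cc is conditioned on, so the path is blocked at Cc.
Since every path is blocked, d-separation holds.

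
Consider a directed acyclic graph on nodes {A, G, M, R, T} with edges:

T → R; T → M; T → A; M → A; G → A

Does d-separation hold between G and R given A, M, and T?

There are 2 undirected paths between G and R; checking each against the conditioning set {A, M, T}:
Path 1: G → A ← T → R
  T is a fork here and T is conditioned on, so the path is blocked at T.
Path 2: G → A ← M ← T → R
  M is a chain here and M is conditioned on, so the path is blocked at M.
All paths are blocked; G ⊥ R | {A, M, T} holds.

Yes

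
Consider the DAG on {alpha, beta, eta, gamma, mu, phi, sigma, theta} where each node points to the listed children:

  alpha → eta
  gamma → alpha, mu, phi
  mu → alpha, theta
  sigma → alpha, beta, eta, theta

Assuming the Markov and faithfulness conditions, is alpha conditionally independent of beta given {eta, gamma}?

No — alpha and beta are not d-separated given {eta, gamma}.

4 paths connect alpha and beta; each must be blocked for d-separation to hold:
  1. alpha ← gamma → mu → theta ← sigma → beta — gamma:fork[blocks]; mu:chain[open]; theta:collider[blocks]; sigma:fork[open] ⇒ blocked
  2. alpha → eta ← sigma → beta — eta:collider[open]; sigma:fork[open] ⇒ active
  3. alpha ← mu → theta ← sigma → beta — mu:fork[open]; theta:collider[blocks]; sigma:fork[open] ⇒ blocked
  4. alpha ← sigma → beta — sigma:fork[open] ⇒ active
Because an active path exists, alpha and beta are not d-separated.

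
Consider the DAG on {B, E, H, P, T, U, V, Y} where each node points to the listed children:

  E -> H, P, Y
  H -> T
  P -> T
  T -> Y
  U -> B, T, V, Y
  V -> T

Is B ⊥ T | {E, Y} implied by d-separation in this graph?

5 paths connect B and T; each must be blocked for d-separation to hold:
  1. B ← U → T — U:fork[open] ⇒ active
  2. B ← U → V → T — U:fork[open]; V:chain[open] ⇒ active
  3. B ← U → Y ← T — U:fork[open]; Y:collider[open] ⇒ active
  4. B ← U → Y ← E → P → T — U:fork[open]; Y:collider[open]; E:fork[blocks]; P:chain[open] ⇒ blocked
  5. B ← U → Y ← E → H → T — U:fork[open]; Y:collider[open]; E:fork[blocks]; H:chain[open] ⇒ blocked
At least one path is unblocked, so d-separation fails.

No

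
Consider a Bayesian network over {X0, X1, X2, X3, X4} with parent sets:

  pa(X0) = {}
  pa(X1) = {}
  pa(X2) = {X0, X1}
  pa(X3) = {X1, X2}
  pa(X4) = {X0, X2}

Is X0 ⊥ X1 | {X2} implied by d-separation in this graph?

No — X0 and X1 are not d-separated given {X2}.

There are 4 undirected paths between X0 and X1; checking each against the conditioning set {X2}:
Path 1: X0 → X4 ← X2 ← X1
  X4 is a collider here and neither X4 nor any of its descendants is conditioned on, so the collider stays closed — the path is blocked at X4.
Path 2: X0 → X4 ← X2 → X3 ← X1
  X4 is a collider here and neither X4 nor any of its descendants is conditioned on, so the collider stays closed — the path is blocked at X4.
Path 3: X0 → X2 ← X1
  X2 is a collider and X2 is conditioned on, which opens it — no node blocks this path, so it is active.
Path 4: X0 → X2 → X3 ← X1
  X2 is a chain here and X2 is conditioned on, so the path is blocked at X2.
At least one path is unblocked, so d-separation fails.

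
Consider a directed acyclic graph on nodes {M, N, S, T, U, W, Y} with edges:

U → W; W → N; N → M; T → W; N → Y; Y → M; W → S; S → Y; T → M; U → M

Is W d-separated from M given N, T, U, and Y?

Enumerating the 6 paths from W to M and testing each for blocking by {N, T, U, Y}:
  1. W ← T → M — T:fork[blocks] ⇒ blocked
  2. W ← U → M — U:fork[blocks] ⇒ blocked
  3. W → S → Y → M — S:chain[open]; Y:chain[blocks] ⇒ blocked
  4. W → S → Y ← N → M — S:chain[open]; Y:collider[open]; N:fork[blocks] ⇒ blocked
  5. W → N → M — N:chain[blocks] ⇒ blocked
  6. W → N → Y → M — N:chain[blocks]; Y:chain[blocks] ⇒ blocked
Every path is blocked, so W and M are d-separated given {N, T, U, Y}.

Yes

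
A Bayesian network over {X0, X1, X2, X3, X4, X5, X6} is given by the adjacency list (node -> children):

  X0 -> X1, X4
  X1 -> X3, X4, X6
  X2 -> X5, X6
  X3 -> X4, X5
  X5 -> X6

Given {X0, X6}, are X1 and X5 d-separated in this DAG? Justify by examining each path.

Enumerating the 5 paths from X1 to X5 and testing each for blocking by {X0, X6}:
Path 1: X1 → X6 ← X5
  X6 is a collider and X6 is conditioned on, which opens it — no node blocks this path, so it is active.
Path 2: X1 → X6 ← X2 → X5
  X6 is a collider and X6 is conditioned on, which opens it; X2 is a fork and X2 is not conditioned on — no node blocks this path, so it is active.
Path 3: X1 ← X0 → X4 ← X3 → X5
  X0 is a fork here and X0 is conditioned on, so the path is blocked at X0.
Path 4: X1 → X4 ← X3 → X5
  X4 is a collider here and neither X4 nor any of its descendants is conditioned on, so the collider stays closed — the path is blocked at X4.
Path 5: X1 → X3 → X5
  X3 is a chain and X3 is not conditioned on — no node blocks this path, so it is active.
At least one path is unblocked, so d-separation fails.

No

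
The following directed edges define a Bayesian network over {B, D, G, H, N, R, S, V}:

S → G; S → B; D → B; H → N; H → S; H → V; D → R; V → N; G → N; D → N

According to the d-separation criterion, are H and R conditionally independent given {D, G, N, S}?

Yes

We examine all 6 paths between H and R:
  1. H → S → B ← D → R — S:chain[blocks]; B:collider[blocks]; D:fork[blocks] ⇒ blocked
  2. H → S → G → N ← D → R — S:chain[blocks]; G:chain[blocks]; N:collider[open]; D:fork[blocks] ⇒ blocked
  3. H → N ← D → R — N:collider[open]; D:fork[blocks] ⇒ blocked
  4. H → N ← G ← S → B ← D → R — N:collider[open]; G:chain[blocks]; S:fork[blocks]; B:collider[blocks]; D:fork[blocks] ⇒ blocked
  5. H → V → N ← D → R — V:chain[open]; N:collider[open]; D:fork[blocks] ⇒ blocked
  6. H → V → N ← G ← S → B ← D → R — V:chain[open]; N:collider[open]; G:chain[blocks]; S:fork[blocks]; B:collider[blocks]; D:fork[blocks] ⇒ blocked
All paths are blocked; H ⊥ R | {D, G, N, S} holds.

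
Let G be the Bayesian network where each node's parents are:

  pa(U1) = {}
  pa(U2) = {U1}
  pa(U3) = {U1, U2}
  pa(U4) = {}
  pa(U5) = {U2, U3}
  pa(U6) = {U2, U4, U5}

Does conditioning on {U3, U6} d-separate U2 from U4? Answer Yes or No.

4 paths connect U2 and U4; each must be blocked for d-separation to hold:
Path 1: U2 ← U1 → U3 → U5 → U6 ← U4
  U3 is a chain here and U3 is conditioned on, so the path is blocked at U3.
Path 2: U2 → U6 ← U4
  U6 is a collider and U6 is conditioned on, which opens it — no node blocks this path, so it is active.
Path 3: U2 → U3 → U5 → U6 ← U4
  U3 is a chain here and U3 is conditioned on, so the path is blocked at U3.
Path 4: U2 → U5 → U6 ← U4
  U5 is a chain and U5 is not conditioned on; U6 is a collider and U6 is conditioned on, which opens it — no node blocks this path, so it is active.
At least one path is unblocked, so d-separation fails.

No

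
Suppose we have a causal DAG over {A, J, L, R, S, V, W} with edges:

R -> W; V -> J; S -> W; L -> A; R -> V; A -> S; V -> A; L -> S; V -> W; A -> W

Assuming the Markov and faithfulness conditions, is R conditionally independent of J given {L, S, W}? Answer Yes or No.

No

5 paths connect R and J; each must be blocked for d-separation to hold:
  1. R → V → J — V:chain[open] ⇒ active
  2. R → W ← V → J — W:collider[open]; V:fork[open] ⇒ active
  3. R → W ← S ← L → A ← V → J — W:collider[open]; S:chain[blocks]; L:fork[blocks]; A:collider[open]; V:fork[open] ⇒ blocked
  4. R → W ← S ← A ← V → J — W:collider[open]; S:chain[blocks]; A:chain[open]; V:fork[open] ⇒ blocked
  5. R → W ← A ← V → J — W:collider[open]; A:chain[open]; V:fork[open] ⇒ active
Because an active path exists, R and J are not d-separated.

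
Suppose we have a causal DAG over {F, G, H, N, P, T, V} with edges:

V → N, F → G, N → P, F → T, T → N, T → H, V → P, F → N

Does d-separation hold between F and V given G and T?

Yes — F and V are d-separated given {G, T}.

There are 4 undirected paths between F and V; checking each against the conditioning set {G, T}:
  1. F → T → N → P ← V — T:chain[blocks]; N:chain[open]; P:collider[blocks] ⇒ blocked
  2. F → T → N ← V — T:chain[blocks]; N:collider[blocks] ⇒ blocked
  3. F → N → P ← V — N:chain[open]; P:collider[blocks] ⇒ blocked
  4. F → N ← V — N:collider[blocks] ⇒ blocked
Since every path is blocked, d-separation holds.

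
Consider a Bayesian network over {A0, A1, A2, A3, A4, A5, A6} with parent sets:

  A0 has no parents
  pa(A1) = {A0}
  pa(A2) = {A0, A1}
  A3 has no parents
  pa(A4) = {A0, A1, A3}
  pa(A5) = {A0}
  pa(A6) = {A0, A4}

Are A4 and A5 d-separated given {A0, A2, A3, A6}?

Enumerating the 4 paths from A4 to A5 and testing each for blocking by {A0, A2, A3, A6}:
Path 1: A4 → A6 ← A0 → A5
  A0 is a fork here and A0 is conditioned on, so the path is blocked at A0.
Path 2: A4 ← A1 → A2 ← A0 → A5
  A0 is a fork here and A0 is conditioned on, so the path is blocked at A0.
Path 3: A4 ← A1 ← A0 → A5
  A0 is a fork here and A0 is conditioned on, so the path is blocked at A0.
Path 4: A4 ← A0 → A5
  A0 is a fork here and A0 is conditioned on, so the path is blocked at A0.
Since every path is blocked, d-separation holds.

Yes — A4 and A5 are d-separated given {A0, A2, A3, A6}.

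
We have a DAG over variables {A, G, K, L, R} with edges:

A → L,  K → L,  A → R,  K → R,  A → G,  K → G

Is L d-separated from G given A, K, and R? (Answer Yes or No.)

Enumerating the 4 paths from L to G and testing each for blocking by {A, K, R}:
Path 1: L ← A → G
  A is a fork here and A is conditioned on, so the path is blocked at A.
Path 2: L ← A → R ← K → G
  A is a fork here and A is conditioned on, so the path is blocked at A.
Path 3: L ← K → G
  K is a fork here and K is conditioned on, so the path is blocked at K.
Path 4: L ← K → R ← A → G
  K is a fork here and K is conditioned on, so the path is blocked at K.
Every path is blocked, so L and G are d-separated given {A, K, R}.

Yes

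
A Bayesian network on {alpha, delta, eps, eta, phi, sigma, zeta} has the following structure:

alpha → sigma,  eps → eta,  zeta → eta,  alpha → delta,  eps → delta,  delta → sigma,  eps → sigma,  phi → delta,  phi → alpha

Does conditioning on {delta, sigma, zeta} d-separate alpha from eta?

No

6 paths connect alpha and eta; each must be blocked for d-separation to hold:
  1. alpha → delta ← eps → eta — delta:collider[open]; eps:fork[open] ⇒ active
  2. alpha → delta → sigma ← eps → eta — delta:chain[blocks]; sigma:collider[open]; eps:fork[open] ⇒ blocked
  3. alpha ← phi → delta ← eps → eta — phi:fork[open]; delta:collider[open]; eps:fork[open] ⇒ active
  4. alpha ← phi → delta → sigma ← eps → eta — phi:fork[open]; delta:chain[blocks]; sigma:collider[open]; eps:fork[open] ⇒ blocked
  5. alpha → sigma ← delta ← eps → eta — sigma:collider[open]; delta:chain[blocks]; eps:fork[open] ⇒ blocked
  6. alpha → sigma ← eps → eta — sigma:collider[open]; eps:fork[open] ⇒ active
At least one path is unblocked, so d-separation fails.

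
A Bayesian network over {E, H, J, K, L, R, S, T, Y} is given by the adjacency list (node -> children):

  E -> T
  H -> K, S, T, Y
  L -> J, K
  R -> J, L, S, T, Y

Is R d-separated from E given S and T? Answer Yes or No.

No

Enumerating the 5 paths from R to E and testing each for blocking by {S, T}:
Path 1: R → Y ← H → T ← E
  Y is a collider here and neither Y nor any of its descendants is conditioned on, so the collider stays closed — the path is blocked at Y.
Path 2: R → L → K ← H → T ← E
  K is a collider here and neither K nor any of its descendants is conditioned on, so the collider stays closed — the path is blocked at K.
Path 3: R → S ← H → T ← E
  S is a collider and S is conditioned on, which opens it; H is a fork and H is not conditioned on; T is a collider and T is conditioned on, which opens it — no node blocks this path, so it is active.
Path 4: R → T ← E
  T is a collider and T is conditioned on, which opens it — no node blocks this path, so it is active.
Path 5: R → J ← L → K ← H → T ← E
  J is a collider here and neither J nor any of its descendants is conditioned on, so the collider stays closed — the path is blocked at J.
Since the path R → S ← H → T ← E is active, R and E are not d-separated given {S, T}.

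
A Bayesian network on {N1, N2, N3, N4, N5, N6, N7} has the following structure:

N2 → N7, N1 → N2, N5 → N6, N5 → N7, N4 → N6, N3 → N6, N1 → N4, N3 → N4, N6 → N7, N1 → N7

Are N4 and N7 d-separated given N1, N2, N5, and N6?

Yes

We examine all 6 paths between N4 and N7:
  1. N4 ← N3 → N6 ← N5 → N7 — N3:fork[open]; N6:collider[open]; N5:fork[blocks] ⇒ blocked
  2. N4 ← N3 → N6 → N7 — N3:fork[open]; N6:chain[blocks] ⇒ blocked
  3. N4 → N6 ← N5 → N7 — N6:collider[open]; N5:fork[blocks] ⇒ blocked
  4. N4 → N6 → N7 — N6:chain[blocks] ⇒ blocked
  5. N4 ← N1 → N7 — N1:fork[blocks] ⇒ blocked
  6. N4 ← N1 → N2 → N7 — N1:fork[blocks]; N2:chain[blocks] ⇒ blocked
All paths are blocked; N4 ⊥ N7 | {N1, N2, N5, N6} holds.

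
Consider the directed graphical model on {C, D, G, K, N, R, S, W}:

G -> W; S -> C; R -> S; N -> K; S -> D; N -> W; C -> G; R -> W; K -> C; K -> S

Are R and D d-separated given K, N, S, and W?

We examine all 5 paths between R and D:
Path 1: R → S → D
  S is a chain here and S is conditioned on, so the path is blocked at S.
Path 2: R → W ← N → K → C ← S → D
  N is a fork here and N is conditioned on, so the path is blocked at N.
Path 3: R → W ← N → K → S → D
  N is a fork here and N is conditioned on, so the path is blocked at N.
Path 4: R → W ← G ← C ← K → S → D
  K is a fork here and K is conditioned on, so the path is blocked at K.
Path 5: R → W ← G ← C ← S → D
  S is a fork here and S is conditioned on, so the path is blocked at S.
Every path is blocked, so R and D are d-separated given {K, N, S, W}.

Yes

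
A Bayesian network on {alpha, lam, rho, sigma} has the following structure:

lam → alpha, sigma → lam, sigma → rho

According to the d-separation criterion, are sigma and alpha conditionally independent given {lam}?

Only one path connects sigma and alpha:
Path 1: sigma → lam → alpha
  lam is a chain here and lam is conditioned on, so the path is blocked at lam.
Since every path is blocked, d-separation holds.

Yes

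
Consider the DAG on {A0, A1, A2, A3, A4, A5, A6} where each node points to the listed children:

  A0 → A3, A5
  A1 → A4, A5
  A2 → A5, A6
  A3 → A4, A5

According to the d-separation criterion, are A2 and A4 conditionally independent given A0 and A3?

Enumerating the 3 paths from A2 to A4 and testing each for blocking by {A0, A3}:
Path 1: A2 → A5 ← A0 → A3 → A4
  A5 is a collider here and neither A5 nor any of its descendants is conditioned on, so the collider stays closed — the path is blocked at A5.
Path 2: A2 → A5 ← A3 → A4
  A5 is a collider here and neither A5 nor any of its descendants is conditioned on, so the collider stays closed — the path is blocked at A5.
Path 3: A2 → A5 ← A1 → A4
  A5 is a collider here and neither A5 nor any of its descendants is conditioned on, so the collider stays closed — the path is blocked at A5.
Every path is blocked, so A2 and A4 are d-separated given {A0, A3}.

Yes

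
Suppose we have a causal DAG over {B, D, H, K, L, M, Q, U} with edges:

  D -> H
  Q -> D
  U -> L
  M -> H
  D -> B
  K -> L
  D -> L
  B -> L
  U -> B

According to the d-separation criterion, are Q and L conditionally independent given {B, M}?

No

Enumerating the 3 paths from Q to L and testing each for blocking by {B, M}:
  1. Q → D → L — D:chain[open] ⇒ active
  2. Q → D → B ← U → L — D:chain[open]; B:collider[open]; U:fork[open] ⇒ active
  3. Q → D → B → L — D:chain[open]; B:chain[blocks] ⇒ blocked
At least one path is unblocked, so d-separation fails.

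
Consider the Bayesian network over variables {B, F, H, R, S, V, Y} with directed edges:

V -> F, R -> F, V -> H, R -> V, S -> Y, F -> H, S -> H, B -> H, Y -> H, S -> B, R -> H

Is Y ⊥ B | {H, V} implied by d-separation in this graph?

No

There are 4 undirected paths between Y and B; checking each against the conditioning set {H, V}:
  1. Y → H ← B — H:collider[open] ⇒ active
  2. Y → H ← S → B — H:collider[open]; S:fork[open] ⇒ active
  3. Y ← S → B — S:fork[open] ⇒ active
  4. Y ← S → H ← B — S:fork[open]; H:collider[open] ⇒ active
At least one path is unblocked, so d-separation fails.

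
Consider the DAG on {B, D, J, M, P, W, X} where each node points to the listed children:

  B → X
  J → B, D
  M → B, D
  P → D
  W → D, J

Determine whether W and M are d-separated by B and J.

Yes — W and M are d-separated given {B, J}.

There are 4 undirected paths between W and M; checking each against the conditioning set {B, J}:
Path 1: W → J → B ← M
  J is a chain here and J is conditioned on, so the path is blocked at J.
Path 2: W → J → D ← M
  J is a chain here and J is conditioned on, so the path is blocked at J.
Path 3: W → D ← J → B ← M
  D is a collider here and neither D nor any of its descendants is conditioned on, so the collider stays closed — the path is blocked at D.
Path 4: W → D ← M
  D is a collider here and neither D nor any of its descendants is conditioned on, so the collider stays closed — the path is blocked at D.
Since every path is blocked, d-separation holds.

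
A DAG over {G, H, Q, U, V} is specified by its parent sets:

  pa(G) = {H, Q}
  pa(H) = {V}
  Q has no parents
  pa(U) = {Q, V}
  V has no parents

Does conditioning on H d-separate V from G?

Enumerating the 2 paths from V to G and testing each for blocking by {H}:
Path 1: V → H → G
  H is a chain here and H is conditioned on, so the path is blocked at H.
Path 2: V → U ← Q → G
  U is a collider here and neither U nor any of its descendants is conditioned on, so the collider stays closed — the path is blocked at U.
Since every path is blocked, d-separation holds.

Yes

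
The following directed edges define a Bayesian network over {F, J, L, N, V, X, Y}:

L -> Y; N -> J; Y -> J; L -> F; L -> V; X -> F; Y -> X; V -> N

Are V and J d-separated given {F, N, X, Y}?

Yes — V and J are d-separated given {F, N, X, Y}.

Enumerating the 3 paths from V to J and testing each for blocking by {F, N, X, Y}:
Path 1: V → N → J
  N is a chain here and N is conditioned on, so the path is blocked at N.
Path 2: V ← L → Y → J
  Y is a chain here and Y is conditioned on, so the path is blocked at Y.
Path 3: V ← L → F ← X ← Y → J
  X is a chain here and X is conditioned on, so the path is blocked at X.
Every path is blocked, so V and J are d-separated given {F, N, X, Y}.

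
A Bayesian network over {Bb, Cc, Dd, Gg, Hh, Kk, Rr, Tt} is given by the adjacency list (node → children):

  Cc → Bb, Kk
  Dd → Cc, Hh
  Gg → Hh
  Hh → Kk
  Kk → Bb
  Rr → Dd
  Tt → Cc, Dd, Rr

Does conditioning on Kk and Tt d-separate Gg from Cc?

No — Gg and Cc are not d-separated given {Kk, Tt}.

There are 5 undirected paths between Gg and Cc; checking each against the conditioning set {Kk, Tt}:
Path 1: Gg → Hh ← Dd ← Rr ← Tt → Cc
  Tt is a fork here and Tt is conditioned on, so the path is blocked at Tt.
Path 2: Gg → Hh ← Dd → Cc
  Hh is a collider and its descendant Kk is conditioned on, which opens it; Dd is a fork and Dd is not conditioned on — no node blocks this path, so it is active.
Path 3: Gg → Hh ← Dd ← Tt → Cc
  Tt is a fork here and Tt is conditioned on, so the path is blocked at Tt.
Path 4: Gg → Hh → Kk ← Cc
  Hh is a chain and Hh is not conditioned on; Kk is a collider and Kk is conditioned on, which opens it — no node blocks this path, so it is active.
Path 5: Gg → Hh → Kk → Bb ← Cc
  Kk is a chain here and Kk is conditioned on, so the path is blocked at Kk.
At least one path is unblocked, so d-separation fails.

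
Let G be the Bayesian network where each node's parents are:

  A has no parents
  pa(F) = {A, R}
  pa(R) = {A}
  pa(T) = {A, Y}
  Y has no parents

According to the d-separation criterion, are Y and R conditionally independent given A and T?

Enumerating the 2 paths from Y to R and testing each for blocking by {A, T}:
Path 1: Y → T ← A → R
  A is a fork here and A is conditioned on, so the path is blocked at A.
Path 2: Y → T ← A → F ← R
  A is a fork here and A is conditioned on, so the path is blocked at A.
Every path is blocked, so Y and R are d-separated given {A, T}.

Yes — Y and R are d-separated given {A, T}.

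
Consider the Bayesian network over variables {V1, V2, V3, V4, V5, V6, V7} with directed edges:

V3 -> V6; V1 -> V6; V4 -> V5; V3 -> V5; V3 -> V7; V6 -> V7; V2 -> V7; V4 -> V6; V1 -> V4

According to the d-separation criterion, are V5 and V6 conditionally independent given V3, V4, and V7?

4 paths connect V5 and V6; each must be blocked for d-separation to hold:
Path 1: V5 ← V4 ← V1 → V6
  V4 is a chain here and V4 is conditioned on, so the path is blocked at V4.
Path 2: V5 ← V4 → V6
  V4 is a fork here and V4 is conditioned on, so the path is blocked at V4.
Path 3: V5 ← V3 → V7 ← V6
  V3 is a fork here and V3 is conditioned on, so the path is blocked at V3.
Path 4: V5 ← V3 → V6
  V3 is a fork here and V3 is conditioned on, so the path is blocked at V3.
Since every path is blocked, d-separation holds.

Yes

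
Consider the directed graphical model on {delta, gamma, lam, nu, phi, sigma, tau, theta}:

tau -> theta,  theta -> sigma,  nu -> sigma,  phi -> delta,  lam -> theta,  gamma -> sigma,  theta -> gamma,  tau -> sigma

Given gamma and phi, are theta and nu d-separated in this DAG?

Enumerating the 3 paths from theta to nu and testing each for blocking by {gamma, phi}:
  1. theta ← tau → sigma ← nu — tau:fork[open]; sigma:collider[blocks] ⇒ blocked
  2. theta → gamma → sigma ← nu — gamma:chain[blocks]; sigma:collider[blocks] ⇒ blocked
  3. theta → sigma ← nu — sigma:collider[blocks] ⇒ blocked
Every path is blocked, so theta and nu are d-separated given {gamma, phi}.

Yes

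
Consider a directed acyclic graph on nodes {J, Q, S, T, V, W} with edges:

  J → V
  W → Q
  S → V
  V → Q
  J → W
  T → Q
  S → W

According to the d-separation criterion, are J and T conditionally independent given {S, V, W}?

4 paths connect J and T; each must be blocked for d-separation to hold:
Path 1: J → V ← S → W → Q ← T
  S is a fork here and S is conditioned on, so the path is blocked at S.
Path 2: J → V → Q ← T
  V is a chain here and V is conditioned on, so the path is blocked at V.
Path 3: J → W ← S → V → Q ← T
  S is a fork here and S is conditioned on, so the path is blocked at S.
Path 4: J → W → Q ← T
  W is a chain here and W is conditioned on, so the path is blocked at W.
All paths are blocked; J ⊥ T | {S, V, W} holds.

Yes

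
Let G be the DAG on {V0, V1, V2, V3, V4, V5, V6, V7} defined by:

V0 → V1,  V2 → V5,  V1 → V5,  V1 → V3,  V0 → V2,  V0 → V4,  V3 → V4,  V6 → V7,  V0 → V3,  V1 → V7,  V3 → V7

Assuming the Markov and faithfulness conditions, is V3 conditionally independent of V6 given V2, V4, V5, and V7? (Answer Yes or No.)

No

Enumerating the 6 paths from V3 to V6 and testing each for blocking by {V2, V4, V5, V7}:
  1. V3 ← V0 → V2 → V5 ← V1 → V7 ← V6 — V0:fork[open]; V2:chain[blocks]; V5:collider[open]; V1:fork[open]; V7:collider[open] ⇒ blocked
  2. V3 ← V0 → V1 → V7 ← V6 — V0:fork[open]; V1:chain[open]; V7:collider[open] ⇒ active
  3. V3 → V4 ← V0 → V2 → V5 ← V1 → V7 ← V6 — V4:collider[open]; V0:fork[open]; V2:chain[blocks]; V5:collider[open]; V1:fork[open]; V7:collider[open] ⇒ blocked
  4. V3 → V4 ← V0 → V1 → V7 ← V6 — V4:collider[open]; V0:fork[open]; V1:chain[open]; V7:collider[open] ⇒ active
  5. V3 ← V1 → V7 ← V6 — V1:fork[open]; V7:collider[open] ⇒ active
  6. V3 → V7 ← V6 — V7:collider[open] ⇒ active
At least one path is unblocked, so d-separation fails.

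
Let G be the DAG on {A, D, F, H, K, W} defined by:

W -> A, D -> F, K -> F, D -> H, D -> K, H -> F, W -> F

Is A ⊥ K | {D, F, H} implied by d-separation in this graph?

There are 3 undirected paths between A and K; checking each against the conditioning set {D, F, H}:
Path 1: A ← W → F ← H ← D → K
  H is a chain here and H is conditioned on, so the path is blocked at H.
Path 2: A ← W → F ← D → K
  D is a fork here and D is conditioned on, so the path is blocked at D.
Path 3: A ← W → F ← K
  W is a fork and W is not conditioned on; F is a collider and F is conditioned on, which opens it — no node blocks this path, so it is active.
At least one path is unblocked, so d-separation fails.

No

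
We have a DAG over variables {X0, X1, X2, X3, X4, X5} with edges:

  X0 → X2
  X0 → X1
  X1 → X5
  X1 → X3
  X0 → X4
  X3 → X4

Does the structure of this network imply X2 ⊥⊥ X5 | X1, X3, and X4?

We examine all 2 paths between X2 and X5:
Path 1: X2 ← X0 → X4 ← X3 ← X1 → X5
  X3 is a chain here and X3 is conditioned on, so the path is blocked at X3.
Path 2: X2 ← X0 → X1 → X5
  X1 is a chain here and X1 is conditioned on, so the path is blocked at X1.
All paths are blocked; X2 ⊥ X5 | {X1, X3, X4} holds.

Yes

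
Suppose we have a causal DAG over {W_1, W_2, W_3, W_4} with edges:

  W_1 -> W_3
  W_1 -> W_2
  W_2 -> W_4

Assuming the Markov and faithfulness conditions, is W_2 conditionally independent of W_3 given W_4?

No — W_2 and W_3 are not d-separated given {W_4}.

Only one path connects W_2 and W_3:
Path 1: W_2 ← W_1 → W_3
  W_1 is a fork and W_1 is not conditioned on — no node blocks this path, so it is active.
Because an active path exists, W_2 and W_3 are not d-separated.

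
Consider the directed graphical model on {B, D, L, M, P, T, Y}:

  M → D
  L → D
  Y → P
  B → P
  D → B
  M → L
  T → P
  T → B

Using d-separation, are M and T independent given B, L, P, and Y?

There are 4 undirected paths between M and T; checking each against the conditioning set {B, L, P, Y}:
Path 1: M → D → B → P ← T
  B is a chain here and B is conditioned on, so the path is blocked at B.
Path 2: M → D → B ← T
  D is a chain and D is not conditioned on; B is a collider and B is conditioned on, which opens it — no node blocks this path, so it is active.
Path 3: M → L → D → B → P ← T
  L is a chain here and L is conditioned on, so the path is blocked at L.
Path 4: M → L → D → B ← T
  L is a chain here and L is conditioned on, so the path is blocked at L.
Since the path M → D → B ← T is active, M and T are not d-separated given {B, L, P, Y}.

No — M and T are not d-separated given {B, L, P, Y}.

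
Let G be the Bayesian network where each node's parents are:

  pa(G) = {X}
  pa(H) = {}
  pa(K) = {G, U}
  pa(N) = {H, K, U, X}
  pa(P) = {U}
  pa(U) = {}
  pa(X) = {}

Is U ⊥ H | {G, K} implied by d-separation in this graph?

Yes

We examine all 3 paths between U and H:
  1. U → K ← G ← X → N ← H — K:collider[open]; G:chain[blocks]; X:fork[open]; N:collider[blocks] ⇒ blocked
  2. U → K → N ← H — K:chain[blocks]; N:collider[blocks] ⇒ blocked
  3. U → N ← H — N:collider[blocks] ⇒ blocked
Since every path is blocked, d-separation holds.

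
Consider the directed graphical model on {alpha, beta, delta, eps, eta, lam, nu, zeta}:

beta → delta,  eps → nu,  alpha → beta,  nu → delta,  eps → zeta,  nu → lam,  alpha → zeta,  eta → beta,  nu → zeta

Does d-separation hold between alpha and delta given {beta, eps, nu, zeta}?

There are 3 undirected paths between alpha and delta; checking each against the conditioning set {beta, eps, nu, zeta}:
  1. alpha → beta → delta — beta:chain[blocks] ⇒ blocked
  2. alpha → zeta ← nu → delta — zeta:collider[open]; nu:fork[blocks] ⇒ blocked
  3. alpha → zeta ← eps → nu → delta — zeta:collider[open]; eps:fork[blocks]; nu:chain[blocks] ⇒ blocked
All paths are blocked; alpha ⊥ delta | {beta, eps, nu, zeta} holds.

Yes — alpha and delta are d-separated given {beta, eps, nu, zeta}.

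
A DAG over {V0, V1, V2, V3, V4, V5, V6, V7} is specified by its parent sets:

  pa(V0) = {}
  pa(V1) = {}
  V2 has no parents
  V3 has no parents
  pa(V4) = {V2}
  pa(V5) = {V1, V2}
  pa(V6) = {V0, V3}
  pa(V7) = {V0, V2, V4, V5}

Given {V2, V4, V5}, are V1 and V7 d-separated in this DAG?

3 paths connect V1 and V7; each must be blocked for d-separation to hold:
  1. V1 → V5 → V7 — V5:chain[blocks] ⇒ blocked
  2. V1 → V5 ← V2 → V7 — V5:collider[open]; V2:fork[blocks] ⇒ blocked
  3. V1 → V5 ← V2 → V4 → V7 — V5:collider[open]; V2:fork[blocks]; V4:chain[blocks] ⇒ blocked
Every path is blocked, so V1 and V7 are d-separated given {V2, V4, V5}.

Yes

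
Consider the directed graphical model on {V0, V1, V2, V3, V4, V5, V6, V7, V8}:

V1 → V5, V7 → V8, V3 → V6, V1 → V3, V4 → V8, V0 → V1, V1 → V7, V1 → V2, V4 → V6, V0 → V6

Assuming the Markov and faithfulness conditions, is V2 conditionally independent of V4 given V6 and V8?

No

Enumerating the 3 paths from V2 to V4 and testing each for blocking by {V6, V8}:
Path 1: V2 ← V1 → V3 → V6 ← V4
  V1 is a fork and V1 is not conditioned on; V3 is a chain and V3 is not conditioned on; V6 is a collider and V6 is conditioned on, which opens it — no node blocks this path, so it is active.
Path 2: V2 ← V1 ← V0 → V6 ← V4
  V1 is a chain and V1 is not conditioned on; V0 is a fork and V0 is not conditioned on; V6 is a collider and V6 is conditioned on, which opens it — no node blocks this path, so it is active.
Path 3: V2 ← V1 → V7 → V8 ← V4
  V1 is a fork and V1 is not conditioned on; V7 is a chain and V7 is not conditioned on; V8 is a collider and V8 is conditioned on, which opens it — no node blocks this path, so it is active.
Since the path V2 ← V1 → V3 → V6 ← V4 is active, V2 and V4 are not d-separated given {V6, V8}.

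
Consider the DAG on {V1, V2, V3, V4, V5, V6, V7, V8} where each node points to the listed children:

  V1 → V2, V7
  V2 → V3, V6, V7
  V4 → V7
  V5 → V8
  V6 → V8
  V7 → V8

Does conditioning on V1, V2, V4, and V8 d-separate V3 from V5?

3 paths connect V3 and V5; each must be blocked for d-separation to hold:
Path 1: V3 ← V2 ← V1 → V7 → V8 ← V5
  V2 is a chain here and V2 is conditioned on, so the path is blocked at V2.
Path 2: V3 ← V2 → V7 → V8 ← V5
  V2 is a fork here and V2 is conditioned on, so the path is blocked at V2.
Path 3: V3 ← V2 → V6 → V8 ← V5
  V2 is a fork here and V2 is conditioned on, so the path is blocked at V2.
Since every path is blocked, d-separation holds.

Yes — V3 and V5 are d-separated given {V1, V2, V4, V8}.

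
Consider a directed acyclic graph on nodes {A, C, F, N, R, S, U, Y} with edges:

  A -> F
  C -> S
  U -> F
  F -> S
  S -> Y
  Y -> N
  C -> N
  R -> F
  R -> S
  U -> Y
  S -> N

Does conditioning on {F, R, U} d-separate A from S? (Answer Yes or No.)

Yes — A and S are d-separated given {F, R, U}.

Enumerating the 5 paths from A to S and testing each for blocking by {F, R, U}:
Path 1: A → F ← U → Y → N ← S
  U is a fork here and U is conditioned on, so the path is blocked at U.
Path 2: A → F ← U → Y → N ← C → S
  U is a fork here and U is conditioned on, so the path is blocked at U.
Path 3: A → F ← U → Y ← S
  U is a fork here and U is conditioned on, so the path is blocked at U.
Path 4: A → F ← R → S
  R is a fork here and R is conditioned on, so the path is blocked at R.
Path 5: A → F → S
  F is a chain here and F is conditioned on, so the path is blocked at F.
Every path is blocked, so A and S are d-separated given {F, R, U}.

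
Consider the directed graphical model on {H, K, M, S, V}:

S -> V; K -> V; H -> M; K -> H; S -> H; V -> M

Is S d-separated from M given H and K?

4 paths connect S and M; each must be blocked for d-separation to hold:
Path 1: S → V → M
  V is a chain and V is not conditioned on — no node blocks this path, so it is active.
Path 2: S → V ← K → H → M
  V is a collider here and neither V nor any of its descendants is conditioned on, so the collider stays closed — the path is blocked at V.
Path 3: S → H → M
  H is a chain here and H is conditioned on, so the path is blocked at H.
Path 4: S → H ← K → V → M
  K is a fork here and K is conditioned on, so the path is blocked at K.
At least one path is unblocked, so d-separation fails.

No — S and M are not d-separated given {H, K}.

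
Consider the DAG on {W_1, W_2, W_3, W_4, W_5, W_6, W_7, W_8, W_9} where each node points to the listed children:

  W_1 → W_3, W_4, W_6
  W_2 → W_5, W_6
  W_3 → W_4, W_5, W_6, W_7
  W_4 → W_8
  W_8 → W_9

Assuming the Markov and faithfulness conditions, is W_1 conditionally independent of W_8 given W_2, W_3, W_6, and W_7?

No

There are 4 undirected paths between W_1 and W_8; checking each against the conditioning set {W_2, W_3, W_6, W_7}:
Path 1: W_1 → W_4 → W_8
  W_4 is a chain and W_4 is not conditioned on — no node blocks this path, so it is active.
Path 2: W_1 → W_6 ← W_2 → W_5 ← W_3 → W_4 → W_8
  W_2 is a fork here and W_2 is conditioned on, so the path is blocked at W_2.
Path 3: W_1 → W_6 ← W_3 → W_4 → W_8
  W_3 is a fork here and W_3 is conditioned on, so the path is blocked at W_3.
Path 4: W_1 → W_3 → W_4 → W_8
  W_3 is a chain here and W_3 is conditioned on, so the path is blocked at W_3.
Since the path W_1 → W_4 → W_8 is active, W_1 and W_8 are not d-separated given {W_2, W_3, W_6, W_7}.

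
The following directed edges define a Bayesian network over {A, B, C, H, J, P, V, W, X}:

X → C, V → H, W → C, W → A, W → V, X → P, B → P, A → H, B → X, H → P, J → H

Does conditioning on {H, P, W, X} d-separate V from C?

6 paths connect V and C; each must be blocked for d-separation to hold:
  1. V → H → P ← X → C — H:chain[blocks]; P:collider[open]; X:fork[blocks] ⇒ blocked
  2. V → H → P ← B → X → C — H:chain[blocks]; P:collider[open]; B:fork[open]; X:chain[blocks] ⇒ blocked
  3. V → H ← A ← W → C — H:collider[open]; A:chain[open]; W:fork[blocks] ⇒ blocked
  4. V ← W → C — W:fork[blocks] ⇒ blocked
  5. V ← W → A → H → P ← X → C — W:fork[blocks]; A:chain[open]; H:chain[blocks]; P:collider[open]; X:fork[blocks] ⇒ blocked
  6. V ← W → A → H → P ← B → X → C — W:fork[blocks]; A:chain[open]; H:chain[blocks]; P:collider[open]; B:fork[open]; X:chain[blocks] ⇒ blocked
Every path is blocked, so V and C are d-separated given {H, P, W, X}.

Yes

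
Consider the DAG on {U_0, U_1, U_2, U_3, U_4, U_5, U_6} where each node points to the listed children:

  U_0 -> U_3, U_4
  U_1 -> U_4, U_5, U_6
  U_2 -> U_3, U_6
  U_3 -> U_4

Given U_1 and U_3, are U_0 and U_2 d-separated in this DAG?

No

We examine all 4 paths between U_0 and U_2:
Path 1: U_0 → U_3 ← U_2
  U_3 is a collider and U_3 is conditioned on, which opens it — no node blocks this path, so it is active.
Path 2: U_0 → U_3 → U_4 ← U_1 → U_6 ← U_2
  U_3 is a chain here and U_3 is conditioned on, so the path is blocked at U_3.
Path 3: U_0 → U_4 ← U_3 ← U_2
  U_4 is a collider here and neither U_4 nor any of its descendants is conditioned on, so the collider stays closed — the path is blocked at U_4.
Path 4: U_0 → U_4 ← U_1 → U_6 ← U_2
  U_4 is a collider here and neither U_4 nor any of its descendants is conditioned on, so the collider stays closed — the path is blocked at U_4.
Because an active path exists, U_0 and U_2 are not d-separated.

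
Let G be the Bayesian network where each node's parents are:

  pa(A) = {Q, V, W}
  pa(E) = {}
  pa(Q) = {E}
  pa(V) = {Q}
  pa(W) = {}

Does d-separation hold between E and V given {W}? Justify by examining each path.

2 paths connect E and V; each must be blocked for d-separation to hold:
  1. E → Q → A ← V — Q:chain[open]; A:collider[blocks] ⇒ blocked
  2. E → Q → V — Q:chain[open] ⇒ active
Because an active path exists, E and V are not d-separated.

No — E and V are not d-separated given {W}.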